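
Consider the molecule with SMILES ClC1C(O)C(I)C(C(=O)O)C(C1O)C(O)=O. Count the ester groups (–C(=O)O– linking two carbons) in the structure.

0

Scan the SMILES for the ester motif — none present.
Groups that are present: 2 carboxylic acid, 2 hydroxyl.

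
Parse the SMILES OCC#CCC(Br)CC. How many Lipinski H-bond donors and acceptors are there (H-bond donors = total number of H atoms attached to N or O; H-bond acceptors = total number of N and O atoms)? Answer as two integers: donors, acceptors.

Donors: find every N or O and count the H atoms it carries.
  atom 1 (O): bond orders sum to 1 → 1 H
Lipinski HBD = 1.
Acceptors: N atoms = 0, O atoms = 1 → HBA = 1.

1, 1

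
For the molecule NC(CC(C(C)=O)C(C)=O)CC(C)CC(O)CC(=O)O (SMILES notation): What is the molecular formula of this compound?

C14H25NO5

Walk through each heavy atom and fill implicit hydrogens from standard valence (C 4, N 3, O 2, S 2, halogen 1):
  atom 1: N, bond orders sum to 1 (valence 3) → 2 H
  atom 2: C, bond orders sum to 3 (valence 4) → 1 H
  atom 3: C, bond orders sum to 2 (valence 4) → 2 H
  atom 4: C, bond orders sum to 3 (valence 4) → 1 H
  atom 5: C, bond orders sum to 4 (valence 4) → 0 H
  atom 6: C, bond orders sum to 1 (valence 4) → 3 H
  atom 7: O, bond orders sum to 2 (valence 2) → 0 H
  atom 8: C, bond orders sum to 4 (valence 4) → 0 H
  atom 9: C, bond orders sum to 1 (valence 4) → 3 H
  atom 10: O, bond orders sum to 2 (valence 2) → 0 H
  atom 11: C, bond orders sum to 2 (valence 4) → 2 H
  atom 12: C, bond orders sum to 3 (valence 4) → 1 H
  atom 13: C, bond orders sum to 1 (valence 4) → 3 H
  atom 14: C, bond orders sum to 2 (valence 4) → 2 H
  atom 15: C, bond orders sum to 3 (valence 4) → 1 H
  atom 16: O, bond orders sum to 1 (valence 2) → 1 H
  atom 17: C, bond orders sum to 2 (valence 4) → 2 H
  atom 18: C, bond orders sum to 4 (valence 4) → 0 H
  atom 19: O, bond orders sum to 2 (valence 2) → 0 H
  atom 20: O, bond orders sum to 1 (valence 2) → 1 H
Totals → C:14, H:25, N:1, O:5.
In Hill order: C14H25NO5.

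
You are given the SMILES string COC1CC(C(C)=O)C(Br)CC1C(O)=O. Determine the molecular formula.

C10H15BrO4

Walk through each heavy atom and fill implicit hydrogens from standard valence (C 4, N 3, O 2, S 2, halogen 1):
  atom 1: C, bond orders sum to 1 (valence 4) → 3 H
  atom 2: O, bond orders sum to 2 (valence 2) → 0 H
  atom 3: C, bond orders sum to 3 (valence 4) → 1 H
  atom 4: C, bond orders sum to 2 (valence 4) → 2 H
  atom 5: C, bond orders sum to 3 (valence 4) → 1 H
  atom 6: C, bond orders sum to 4 (valence 4) → 0 H
  atom 7: C, bond orders sum to 1 (valence 4) → 3 H
  atom 8: O, bond orders sum to 2 (valence 2) → 0 H
  atom 9: C, bond orders sum to 3 (valence 4) → 1 H
  atom 10: Br (halogen, monovalent) → 0 H
  atom 11: C, bond orders sum to 2 (valence 4) → 2 H
  atom 12: C, bond orders sum to 3 (valence 4) → 1 H
  atom 13: C, bond orders sum to 4 (valence 4) → 0 H
  atom 14: O, bond orders sum to 1 (valence 2) → 1 H
  atom 15: O, bond orders sum to 2 (valence 2) → 0 H
Totals → C:10, H:15, Br:1, O:4.
In Hill order: C10H15BrO4.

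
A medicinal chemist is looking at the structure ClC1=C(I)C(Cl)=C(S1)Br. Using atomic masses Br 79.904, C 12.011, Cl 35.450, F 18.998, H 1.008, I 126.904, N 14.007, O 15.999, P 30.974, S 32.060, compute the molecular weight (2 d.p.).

357.81 g/mol

First, the molecular formula is C4BrCl2IS (counting implicit H from valence).
  Br: 1 × 79.904 = 79.904
  C: 4 × 12.011 = 48.044
  Cl: 2 × 35.450 = 70.900
  H: 0 × 1.008 = 0.000
  I: 1 × 126.904 = 126.904
  S: 1 × 32.060 = 32.060
Sum: 1×79.904 + 4×12.011 + 2×35.450 + 0×1.008 + 1×126.904 + 1×32.060 = 357.812 → 357.81 g/mol.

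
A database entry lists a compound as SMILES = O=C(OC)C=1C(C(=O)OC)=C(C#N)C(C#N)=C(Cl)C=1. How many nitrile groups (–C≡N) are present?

2

The nitrile motif appears at heavy-atom positions 12, 15 in the SMILES.
Other groups present: 2 ester.
Nitrile count: 2.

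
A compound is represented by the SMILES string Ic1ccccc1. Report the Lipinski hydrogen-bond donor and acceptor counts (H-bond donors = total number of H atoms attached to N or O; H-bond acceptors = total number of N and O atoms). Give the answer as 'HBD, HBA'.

Donors: find every N or O and count the H atoms it carries.
  (no N or O atoms present)
Lipinski HBD = 0.
Acceptors: N atoms = 0, O atoms = 0 → HBA = 0.

0, 0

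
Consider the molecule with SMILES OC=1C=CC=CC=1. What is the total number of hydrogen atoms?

Walk through each heavy atom and fill implicit hydrogens from standard valence (C 4, N 3, O 2, S 2, halogen 1):
  atom 1: O, bond orders sum to 1 (valence 2) → 1 H
  atom 2: C, bond orders sum to 4 (valence 4) → 0 H
  atom 3: C, bond orders sum to 3 (valence 4) → 1 H
  atom 4: C, bond orders sum to 3 (valence 4) → 1 H
  atom 5: C, bond orders sum to 3 (valence 4) → 1 H
  atom 6: C, bond orders sum to 3 (valence 4) → 1 H
  atom 7: C, bond orders sum to 3 (valence 4) → 1 H
Total hydrogens: 6.

6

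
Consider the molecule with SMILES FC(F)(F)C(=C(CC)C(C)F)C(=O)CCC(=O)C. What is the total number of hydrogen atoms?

Walk through each heavy atom and fill implicit hydrogens from standard valence (C 4, N 3, O 2, S 2, halogen 1):
  atom 1: F (halogen, monovalent) → 0 H
  atom 2: C, bond orders sum to 4 (valence 4) → 0 H
  atom 3: F (halogen, monovalent) → 0 H
  atom 4: F (halogen, monovalent) → 0 H
  atom 5: C, bond orders sum to 4 (valence 4) → 0 H
  atom 6: C, bond orders sum to 4 (valence 4) → 0 H
  atom 7: C, bond orders sum to 2 (valence 4) → 2 H
  atom 8: C, bond orders sum to 1 (valence 4) → 3 H
  atom 9: C, bond orders sum to 3 (valence 4) → 1 H
  atom 10: C, bond orders sum to 1 (valence 4) → 3 H
  atom 11: F (halogen, monovalent) → 0 H
  atom 12: C, bond orders sum to 4 (valence 4) → 0 H
  atom 13: O, bond orders sum to 2 (valence 2) → 0 H
  atom 14: C, bond orders sum to 2 (valence 4) → 2 H
  atom 15: C, bond orders sum to 2 (valence 4) → 2 H
  atom 16: C, bond orders sum to 4 (valence 4) → 0 H
  atom 17: O, bond orders sum to 2 (valence 2) → 0 H
  atom 18: C, bond orders sum to 1 (valence 4) → 3 H
Total hydrogens: 16.

16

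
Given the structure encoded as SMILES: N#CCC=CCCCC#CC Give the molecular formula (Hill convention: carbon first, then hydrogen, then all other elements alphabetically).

Walk through each heavy atom and fill implicit hydrogens from standard valence (C 4, N 3, O 2, S 2, halogen 1):
  atom 1: N, bond orders sum to 3 (valence 3) → 0 H
  atom 2: C, bond orders sum to 4 (valence 4) → 0 H
  atom 3: C, bond orders sum to 2 (valence 4) → 2 H
  atom 4: C, bond orders sum to 3 (valence 4) → 1 H
  atom 5: C, bond orders sum to 3 (valence 4) → 1 H
  atom 6: C, bond orders sum to 2 (valence 4) → 2 H
  atom 7: C, bond orders sum to 2 (valence 4) → 2 H
  atom 8: C, bond orders sum to 2 (valence 4) → 2 H
  atom 9: C, bond orders sum to 4 (valence 4) → 0 H
  atom 10: C, bond orders sum to 4 (valence 4) → 0 H
  atom 11: C, bond orders sum to 1 (valence 4) → 3 H
Totals → C:10, H:13, N:1.

C10H13N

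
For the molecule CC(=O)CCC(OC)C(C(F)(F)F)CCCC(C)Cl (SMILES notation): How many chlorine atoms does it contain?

1

Scan the SMILES for Cl atoms (remember two-letter symbols like Cl and Br are single atoms).
Chlorine count: 1.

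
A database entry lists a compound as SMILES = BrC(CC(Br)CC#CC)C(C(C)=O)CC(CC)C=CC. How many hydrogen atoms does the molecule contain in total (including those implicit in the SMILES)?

26

Walk through each heavy atom and fill implicit hydrogens from standard valence (C 4, N 3, O 2, S 2, halogen 1):
  atom 1: Br (halogen, monovalent) → 0 H
  atom 2: C, bond orders sum to 3 (valence 4) → 1 H
  atom 3: C, bond orders sum to 2 (valence 4) → 2 H
  atom 4: C, bond orders sum to 3 (valence 4) → 1 H
  atom 5: Br (halogen, monovalent) → 0 H
  atom 6: C, bond orders sum to 2 (valence 4) → 2 H
  atom 7: C, bond orders sum to 4 (valence 4) → 0 H
  atom 8: C, bond orders sum to 4 (valence 4) → 0 H
  atom 9: C, bond orders sum to 1 (valence 4) → 3 H
  atom 10: C, bond orders sum to 3 (valence 4) → 1 H
  atom 11: C, bond orders sum to 4 (valence 4) → 0 H
  atom 12: C, bond orders sum to 1 (valence 4) → 3 H
  atom 13: O, bond orders sum to 2 (valence 2) → 0 H
  atom 14: C, bond orders sum to 2 (valence 4) → 2 H
  atom 15: C, bond orders sum to 3 (valence 4) → 1 H
  atom 16: C, bond orders sum to 2 (valence 4) → 2 H
  atom 17: C, bond orders sum to 1 (valence 4) → 3 H
  atom 18: C, bond orders sum to 3 (valence 4) → 1 H
  atom 19: C, bond orders sum to 3 (valence 4) → 1 H
  atom 20: C, bond orders sum to 1 (valence 4) → 3 H
Total hydrogens: 26.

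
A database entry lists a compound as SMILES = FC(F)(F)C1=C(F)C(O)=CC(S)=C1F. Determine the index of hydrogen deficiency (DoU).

4

Molecular formula: C7H3F5OS.
DoU = (2C + 2 + N − H − X) / 2, where X is the halogen count and O/S are ignored.
    = (2·7 + 2 + 0 − 3 − 5) / 2 = 8 / 2 = 4.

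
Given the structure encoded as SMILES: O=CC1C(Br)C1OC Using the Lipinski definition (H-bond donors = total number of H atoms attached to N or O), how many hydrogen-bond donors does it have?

0

Donors: find every N or O and count the H atoms it carries.
  atom 1 (O): bond orders sum to 2 → 0 H
  atom 7 (O): bond orders sum to 2 → 0 H
Lipinski HBD = 0.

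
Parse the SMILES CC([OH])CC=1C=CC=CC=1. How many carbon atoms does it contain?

9

Count every carbon token in the SMILES (each C, including those in ring-closure positions and inside branches).
Carbon count: 9.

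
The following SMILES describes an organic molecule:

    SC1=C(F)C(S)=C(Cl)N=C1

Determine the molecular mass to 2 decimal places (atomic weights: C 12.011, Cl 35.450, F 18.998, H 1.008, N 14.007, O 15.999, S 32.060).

195.65 g/mol

First, the molecular formula is C5H3ClFNS2 (counting implicit H from valence).
  C: 5 × 12.011 = 60.055
  Cl: 1 × 35.450 = 35.450
  F: 1 × 18.998 = 18.998
  H: 3 × 1.008 = 3.024
  N: 1 × 14.007 = 14.007
  S: 2 × 32.060 = 64.120
Sum: 5×12.011 + 1×35.450 + 1×18.998 + 3×1.008 + 1×14.007 + 2×32.060 = 195.654 → 195.65 g/mol.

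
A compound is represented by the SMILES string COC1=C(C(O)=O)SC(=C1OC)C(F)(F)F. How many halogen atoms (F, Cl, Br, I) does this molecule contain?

3

Halogen atoms appear at heavy-atom positions 14, 15, 16 (3×F).
Other groups present: 1 carboxylic acid, 2 ether.
Halogen count: 3.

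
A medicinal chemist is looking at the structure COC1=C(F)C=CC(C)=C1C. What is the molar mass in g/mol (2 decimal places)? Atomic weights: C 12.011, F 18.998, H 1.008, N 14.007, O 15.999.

154.18 g/mol

First, the molecular formula is C9H11FO (counting implicit H from valence).
  C: 9 × 12.011 = 108.099
  F: 1 × 18.998 = 18.998
  H: 11 × 1.008 = 11.088
  O: 1 × 15.999 = 15.999
Sum: 9×12.011 + 1×18.998 + 11×1.008 + 1×15.999 = 154.184 → 154.18 g/mol.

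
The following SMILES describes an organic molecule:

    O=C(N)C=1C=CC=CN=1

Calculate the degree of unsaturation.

Molecular formula: C6H6N2O.
DoU = (2C + 2 + N − H − X) / 2, where X is the halogen count and O/S are ignored.
    = (2·6 + 2 + 2 − 6 − 0) / 2 = 10 / 2 = 5.

5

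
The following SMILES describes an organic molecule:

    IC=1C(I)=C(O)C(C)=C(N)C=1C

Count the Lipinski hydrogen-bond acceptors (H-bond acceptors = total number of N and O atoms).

2

N atoms: 1; O atoms: 1.
Lipinski HBA = 1 + 1 = 2.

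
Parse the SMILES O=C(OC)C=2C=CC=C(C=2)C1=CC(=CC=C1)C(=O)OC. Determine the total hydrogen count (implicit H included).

Walk through each heavy atom and fill implicit hydrogens from standard valence (C 4, N 3, O 2, S 2, halogen 1):
  atom 1: O, bond orders sum to 2 (valence 2) → 0 H
  atom 2: C, bond orders sum to 4 (valence 4) → 0 H
  atom 3: O, bond orders sum to 2 (valence 2) → 0 H
  atom 4: C, bond orders sum to 1 (valence 4) → 3 H
  atom 5: C, bond orders sum to 4 (valence 4) → 0 H
  atom 6: C, bond orders sum to 3 (valence 4) → 1 H
  atom 7: C, bond orders sum to 3 (valence 4) → 1 H
  atom 8: C, bond orders sum to 3 (valence 4) → 1 H
  atom 9: C, bond orders sum to 4 (valence 4) → 0 H
  atom 10: C, bond orders sum to 3 (valence 4) → 1 H
  atom 11: C, bond orders sum to 4 (valence 4) → 0 H
  atom 12: C, bond orders sum to 3 (valence 4) → 1 H
  atom 13: C, bond orders sum to 4 (valence 4) → 0 H
  atom 14: C, bond orders sum to 3 (valence 4) → 1 H
  atom 15: C, bond orders sum to 3 (valence 4) → 1 H
  atom 16: C, bond orders sum to 3 (valence 4) → 1 H
  atom 17: C, bond orders sum to 4 (valence 4) → 0 H
  atom 18: O, bond orders sum to 2 (valence 2) → 0 H
  atom 19: O, bond orders sum to 2 (valence 2) → 0 H
  atom 20: C, bond orders sum to 1 (valence 4) → 3 H
Total hydrogens: 14.

14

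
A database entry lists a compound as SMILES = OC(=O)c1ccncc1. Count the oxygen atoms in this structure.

Scan the SMILES for O atoms (remember two-letter symbols like Cl and Br are single atoms).
Oxygen count: 2.

2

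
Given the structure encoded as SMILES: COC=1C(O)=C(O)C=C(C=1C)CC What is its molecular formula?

C10H14O3

Walk through each heavy atom and fill implicit hydrogens from standard valence (C 4, N 3, O 2, S 2, halogen 1):
  atom 1: C, bond orders sum to 1 (valence 4) → 3 H
  atom 2: O, bond orders sum to 2 (valence 2) → 0 H
  atom 3: C, bond orders sum to 4 (valence 4) → 0 H
  atom 4: C, bond orders sum to 4 (valence 4) → 0 H
  atom 5: O, bond orders sum to 1 (valence 2) → 1 H
  atom 6: C, bond orders sum to 4 (valence 4) → 0 H
  atom 7: O, bond orders sum to 1 (valence 2) → 1 H
  atom 8: C, bond orders sum to 3 (valence 4) → 1 H
  atom 9: C, bond orders sum to 4 (valence 4) → 0 H
  atom 10: C, bond orders sum to 4 (valence 4) → 0 H
  atom 11: C, bond orders sum to 1 (valence 4) → 3 H
  atom 12: C, bond orders sum to 2 (valence 4) → 2 H
  atom 13: C, bond orders sum to 1 (valence 4) → 3 H
Totals → C:10, H:14, O:3.
In Hill order: C10H14O3.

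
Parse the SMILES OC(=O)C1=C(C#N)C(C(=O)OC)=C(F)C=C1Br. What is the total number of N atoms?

1

Scan the SMILES for N atoms (remember two-letter symbols like Cl and Br are single atoms).
Nitrogen count: 1.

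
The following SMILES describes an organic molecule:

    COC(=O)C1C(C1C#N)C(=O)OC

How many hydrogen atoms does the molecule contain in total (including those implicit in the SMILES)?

Walk through each heavy atom and fill implicit hydrogens from standard valence (C 4, N 3, O 2, S 2, halogen 1):
  atom 1: C, bond orders sum to 1 (valence 4) → 3 H
  atom 2: O, bond orders sum to 2 (valence 2) → 0 H
  atom 3: C, bond orders sum to 4 (valence 4) → 0 H
  atom 4: O, bond orders sum to 2 (valence 2) → 0 H
  atom 5: C, bond orders sum to 3 (valence 4) → 1 H
  atom 6: C, bond orders sum to 3 (valence 4) → 1 H
  atom 7: C, bond orders sum to 3 (valence 4) → 1 H
  atom 8: C, bond orders sum to 4 (valence 4) → 0 H
  atom 9: N, bond orders sum to 3 (valence 3) → 0 H
  atom 10: C, bond orders sum to 4 (valence 4) → 0 H
  atom 11: O, bond orders sum to 2 (valence 2) → 0 H
  atom 12: O, bond orders sum to 2 (valence 2) → 0 H
  atom 13: C, bond orders sum to 1 (valence 4) → 3 H
Total hydrogens: 9.

9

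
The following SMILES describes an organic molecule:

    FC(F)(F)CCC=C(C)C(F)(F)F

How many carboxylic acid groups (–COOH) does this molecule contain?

0

Scan the SMILES for the carboxylic acid motif — none present.
Groups that are present: 1 alkene.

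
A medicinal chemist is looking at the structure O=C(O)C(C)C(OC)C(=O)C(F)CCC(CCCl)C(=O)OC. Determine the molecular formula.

C14H22ClFO6

Walk through each heavy atom and fill implicit hydrogens from standard valence (C 4, N 3, O 2, S 2, halogen 1):
  atom 1: O, bond orders sum to 2 (valence 2) → 0 H
  atom 2: C, bond orders sum to 4 (valence 4) → 0 H
  atom 3: O, bond orders sum to 1 (valence 2) → 1 H
  atom 4: C, bond orders sum to 3 (valence 4) → 1 H
  atom 5: C, bond orders sum to 1 (valence 4) → 3 H
  atom 6: C, bond orders sum to 3 (valence 4) → 1 H
  atom 7: O, bond orders sum to 2 (valence 2) → 0 H
  atom 8: C, bond orders sum to 1 (valence 4) → 3 H
  atom 9: C, bond orders sum to 4 (valence 4) → 0 H
  atom 10: O, bond orders sum to 2 (valence 2) → 0 H
  atom 11: C, bond orders sum to 3 (valence 4) → 1 H
  atom 12: F (halogen, monovalent) → 0 H
  atom 13: C, bond orders sum to 2 (valence 4) → 2 H
  atom 14: C, bond orders sum to 2 (valence 4) → 2 H
  atom 15: C, bond orders sum to 3 (valence 4) → 1 H
  atom 16: C, bond orders sum to 2 (valence 4) → 2 H
  atom 17: C, bond orders sum to 2 (valence 4) → 2 H
  atom 18: Cl (halogen, monovalent) → 0 H
  atom 19: C, bond orders sum to 4 (valence 4) → 0 H
  atom 20: O, bond orders sum to 2 (valence 2) → 0 H
  atom 21: O, bond orders sum to 2 (valence 2) → 0 H
  atom 22: C, bond orders sum to 1 (valence 4) → 3 H
Totals → C:14, H:22, Cl:1, F:1, O:6.
In Hill order: C14H22ClFO6.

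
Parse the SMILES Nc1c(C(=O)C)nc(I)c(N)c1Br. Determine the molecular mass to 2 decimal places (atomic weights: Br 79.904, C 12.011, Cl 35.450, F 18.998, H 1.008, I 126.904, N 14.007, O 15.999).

First, the molecular formula is C7H7BrIN3O (counting implicit H from valence).
  Br: 1 × 79.904 = 79.904
  C: 7 × 12.011 = 84.077
  H: 7 × 1.008 = 7.056
  I: 1 × 126.904 = 126.904
  N: 3 × 14.007 = 42.021
  O: 1 × 15.999 = 15.999
Sum: 1×79.904 + 7×12.011 + 7×1.008 + 1×126.904 + 3×14.007 + 1×15.999 = 355.961 → 355.96 g/mol.

355.96 g/mol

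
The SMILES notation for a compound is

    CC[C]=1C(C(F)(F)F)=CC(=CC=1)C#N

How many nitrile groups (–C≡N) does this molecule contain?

The nitrile motif appears at heavy-atom position 13 in the SMILES.
Nitrile count: 1.

1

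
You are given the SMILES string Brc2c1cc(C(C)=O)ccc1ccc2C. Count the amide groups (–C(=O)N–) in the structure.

Scan the SMILES for the amide motif — none present.
Groups that are present: 1 ketone.

0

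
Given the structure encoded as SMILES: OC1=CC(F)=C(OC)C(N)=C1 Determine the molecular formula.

C7H8FNO2

Walk through each heavy atom and fill implicit hydrogens from standard valence (C 4, N 3, O 2, S 2, halogen 1):
  atom 1: O, bond orders sum to 1 (valence 2) → 1 H
  atom 2: C, bond orders sum to 4 (valence 4) → 0 H
  atom 3: C, bond orders sum to 3 (valence 4) → 1 H
  atom 4: C, bond orders sum to 4 (valence 4) → 0 H
  atom 5: F (halogen, monovalent) → 0 H
  atom 6: C, bond orders sum to 4 (valence 4) → 0 H
  atom 7: O, bond orders sum to 2 (valence 2) → 0 H
  atom 8: C, bond orders sum to 1 (valence 4) → 3 H
  atom 9: C, bond orders sum to 4 (valence 4) → 0 H
  atom 10: N, bond orders sum to 1 (valence 3) → 2 H
  atom 11: C, bond orders sum to 3 (valence 4) → 1 H
Totals → C:7, H:8, F:1, N:1, O:2.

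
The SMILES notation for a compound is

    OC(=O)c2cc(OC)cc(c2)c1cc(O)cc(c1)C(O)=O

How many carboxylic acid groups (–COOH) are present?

The carboxylic acid motif appears at heavy-atom positions 2, 19 in the SMILES.
Other groups present: 1 ether, 1 hydroxyl.
Carboxylic acid count: 2.

2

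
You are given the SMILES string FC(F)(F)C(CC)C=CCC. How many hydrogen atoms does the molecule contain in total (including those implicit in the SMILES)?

Walk through each heavy atom and fill implicit hydrogens from standard valence (C 4, N 3, O 2, S 2, halogen 1):
  atom 1: F (halogen, monovalent) → 0 H
  atom 2: C, bond orders sum to 4 (valence 4) → 0 H
  atom 3: F (halogen, monovalent) → 0 H
  atom 4: F (halogen, monovalent) → 0 H
  atom 5: C, bond orders sum to 3 (valence 4) → 1 H
  atom 6: C, bond orders sum to 2 (valence 4) → 2 H
  atom 7: C, bond orders sum to 1 (valence 4) → 3 H
  atom 8: C, bond orders sum to 3 (valence 4) → 1 H
  atom 9: C, bond orders sum to 3 (valence 4) → 1 H
  atom 10: C, bond orders sum to 2 (valence 4) → 2 H
  atom 11: C, bond orders sum to 1 (valence 4) → 3 H
Total hydrogens: 13.

13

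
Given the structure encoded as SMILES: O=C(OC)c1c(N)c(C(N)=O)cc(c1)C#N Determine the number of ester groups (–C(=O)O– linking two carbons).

1

The ester motif appears at heavy-atom position 2 in the SMILES.
Other groups present: 1 amide, 1 nitrile, 1 primary amine.
Ester count: 1.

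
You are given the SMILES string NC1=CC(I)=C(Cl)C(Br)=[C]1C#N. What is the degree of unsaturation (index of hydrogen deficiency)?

Molecular formula: C7H3BrClIN2.
DoU = (2C + 2 + N − H − X) / 2, where X is the halogen count and O/S are ignored.
    = (2·7 + 2 + 2 − 3 − 3) / 2 = 12 / 2 = 6.

6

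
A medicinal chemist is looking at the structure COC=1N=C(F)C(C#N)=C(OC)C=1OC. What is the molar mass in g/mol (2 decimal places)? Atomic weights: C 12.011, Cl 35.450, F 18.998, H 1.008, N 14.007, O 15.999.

First, the molecular formula is C9H9FN2O3 (counting implicit H from valence).
  C: 9 × 12.011 = 108.099
  F: 1 × 18.998 = 18.998
  H: 9 × 1.008 = 9.072
  N: 2 × 14.007 = 28.014
  O: 3 × 15.999 = 47.997
Sum: 9×12.011 + 1×18.998 + 9×1.008 + 2×14.007 + 3×15.999 = 212.180 → 212.18 g/mol.

212.18 g/mol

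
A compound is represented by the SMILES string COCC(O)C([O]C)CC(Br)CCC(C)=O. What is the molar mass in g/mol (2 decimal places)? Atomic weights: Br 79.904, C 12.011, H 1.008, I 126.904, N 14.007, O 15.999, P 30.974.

297.19 g/mol

First, the molecular formula is C11H21BrO4 (counting implicit H from valence).
  Br: 1 × 79.904 = 79.904
  C: 11 × 12.011 = 132.121
  H: 21 × 1.008 = 21.168
  O: 4 × 15.999 = 63.996
Sum: 1×79.904 + 11×12.011 + 21×1.008 + 4×15.999 = 297.189 → 297.19 g/mol.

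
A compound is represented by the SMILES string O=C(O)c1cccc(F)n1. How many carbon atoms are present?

6

Count every carbon token in the SMILES (each C, including those in ring-closure positions and inside branches).
Carbon count: 6.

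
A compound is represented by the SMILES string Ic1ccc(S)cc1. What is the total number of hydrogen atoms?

5

Walk through each heavy atom and fill implicit hydrogens from standard valence (C 4, N 3, O 2, S 2, halogen 1); for lowercase aromatic atoms, an aromatic c carries 1 H when it has two neighbours and 0 H with three, and aromatic n carries 0 H:
  atom 1: I (halogen, monovalent) → 0 H
  atom 2: aromatic c, 3 neighbours → 0 H
  atom 3: aromatic c, 2 neighbours → 1 H
  atom 4: aromatic c, 2 neighbours → 1 H
  atom 5: aromatic c, 3 neighbours → 0 H
  atom 6: S, bond orders sum to 1 (valence 2) → 1 H
  atom 7: aromatic c, 2 neighbours → 1 H
  atom 8: aromatic c, 2 neighbours → 1 H
Total hydrogens: 5.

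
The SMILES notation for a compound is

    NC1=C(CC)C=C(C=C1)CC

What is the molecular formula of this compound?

C10H15N

Walk through each heavy atom and fill implicit hydrogens from standard valence (C 4, N 3, O 2, S 2, halogen 1):
  atom 1: N, bond orders sum to 1 (valence 3) → 2 H
  atom 2: C, bond orders sum to 4 (valence 4) → 0 H
  atom 3: C, bond orders sum to 4 (valence 4) → 0 H
  atom 4: C, bond orders sum to 2 (valence 4) → 2 H
  atom 5: C, bond orders sum to 1 (valence 4) → 3 H
  atom 6: C, bond orders sum to 3 (valence 4) → 1 H
  atom 7: C, bond orders sum to 4 (valence 4) → 0 H
  atom 8: C, bond orders sum to 3 (valence 4) → 1 H
  atom 9: C, bond orders sum to 3 (valence 4) → 1 H
  atom 10: C, bond orders sum to 2 (valence 4) → 2 H
  atom 11: C, bond orders sum to 1 (valence 4) → 3 H
Totals → C:10, H:15, N:1.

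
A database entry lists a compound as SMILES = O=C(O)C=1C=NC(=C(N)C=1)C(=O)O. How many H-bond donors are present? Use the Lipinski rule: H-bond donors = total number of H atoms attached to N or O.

Donors: find every N or O and count the H atoms it carries.
  atom 1 (O): bond orders sum to 2 → 0 H
  atom 3 (O): bond orders sum to 1 → 1 H
  atom 6 (N): bond orders sum to 3 → 0 H
  atom 9 (N): bond orders sum to 1 → 2 H
  atom 12 (O): bond orders sum to 2 → 0 H
  atom 13 (O): bond orders sum to 1 → 1 H
Lipinski HBD = 4.

4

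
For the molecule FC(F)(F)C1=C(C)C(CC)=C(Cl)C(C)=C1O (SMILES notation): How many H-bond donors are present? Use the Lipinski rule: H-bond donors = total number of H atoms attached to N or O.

1

Donors: find every N or O and count the H atoms it carries.
  atom 16 (O): bond orders sum to 1 → 1 H
Lipinski HBD = 1.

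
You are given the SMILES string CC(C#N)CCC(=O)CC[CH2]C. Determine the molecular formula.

Walk through each heavy atom and fill implicit hydrogens from standard valence (C 4, N 3, O 2, S 2, halogen 1):
  atom 1: C, bond orders sum to 1 (valence 4) → 3 H
  atom 2: C, bond orders sum to 3 (valence 4) → 1 H
  atom 3: C, bond orders sum to 4 (valence 4) → 0 H
  atom 4: N, bond orders sum to 3 (valence 3) → 0 H
  atom 5: C, bond orders sum to 2 (valence 4) → 2 H
  atom 6: C, bond orders sum to 2 (valence 4) → 2 H
  atom 7: C, bond orders sum to 4 (valence 4) → 0 H
  atom 8: O, bond orders sum to 2 (valence 2) → 0 H
  atom 9: C, bond orders sum to 2 (valence 4) → 2 H
  atom 10: C, bond orders sum to 2 (valence 4) → 2 H
  atom 11: C with explicit H count 2
  atom 12: C, bond orders sum to 1 (valence 4) → 3 H
Totals → C:10, H:17, N:1, O:1.

C10H17NO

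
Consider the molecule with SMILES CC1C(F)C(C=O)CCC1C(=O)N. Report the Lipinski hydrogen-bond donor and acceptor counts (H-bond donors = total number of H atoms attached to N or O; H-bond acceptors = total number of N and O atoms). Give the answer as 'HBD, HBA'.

Donors: find every N or O and count the H atoms it carries.
  atom 7 (O): bond orders sum to 2 → 0 H
  atom 12 (O): bond orders sum to 2 → 0 H
  atom 13 (N): bond orders sum to 1 → 2 H
Lipinski HBD = 2.
Acceptors: N atoms = 1, O atoms = 2 → HBA = 3.

2, 3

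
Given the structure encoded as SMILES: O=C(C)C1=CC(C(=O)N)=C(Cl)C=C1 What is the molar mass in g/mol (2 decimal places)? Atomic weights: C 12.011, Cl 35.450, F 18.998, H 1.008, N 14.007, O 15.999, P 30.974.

197.62 g/mol

First, the molecular formula is C9H8ClNO2 (counting implicit H from valence).
  C: 9 × 12.011 = 108.099
  Cl: 1 × 35.450 = 35.450
  H: 8 × 1.008 = 8.064
  N: 1 × 14.007 = 14.007
  O: 2 × 15.999 = 31.998
Sum: 9×12.011 + 1×35.450 + 8×1.008 + 1×14.007 + 2×15.999 = 197.618 → 197.62 g/mol.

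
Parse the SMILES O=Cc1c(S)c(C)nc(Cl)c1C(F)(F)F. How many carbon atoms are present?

8

Count every carbon token in the SMILES (each C, including those in ring-closure positions and inside branches).
Carbon count: 8.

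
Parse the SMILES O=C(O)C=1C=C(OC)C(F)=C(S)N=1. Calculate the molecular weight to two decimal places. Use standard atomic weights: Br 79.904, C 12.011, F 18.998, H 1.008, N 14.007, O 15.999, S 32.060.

203.19 g/mol

First, the molecular formula is C7H6FNO3S (counting implicit H from valence).
  C: 7 × 12.011 = 84.077
  F: 1 × 18.998 = 18.998
  H: 6 × 1.008 = 6.048
  N: 1 × 14.007 = 14.007
  O: 3 × 15.999 = 47.997
  S: 1 × 32.060 = 32.060
Sum: 7×12.011 + 1×18.998 + 6×1.008 + 1×14.007 + 3×15.999 + 1×32.060 = 203.187 → 203.19 g/mol.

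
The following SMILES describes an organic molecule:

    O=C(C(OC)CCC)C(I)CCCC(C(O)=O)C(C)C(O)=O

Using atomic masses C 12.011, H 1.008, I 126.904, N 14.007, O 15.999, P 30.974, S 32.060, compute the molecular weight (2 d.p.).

428.26 g/mol

First, the molecular formula is C15H25IO6 (counting implicit H from valence).
  C: 15 × 12.011 = 180.165
  H: 25 × 1.008 = 25.200
  I: 1 × 126.904 = 126.904
  O: 6 × 15.999 = 95.994
Sum: 15×12.011 + 25×1.008 + 1×126.904 + 6×15.999 = 428.263 → 428.26 g/mol.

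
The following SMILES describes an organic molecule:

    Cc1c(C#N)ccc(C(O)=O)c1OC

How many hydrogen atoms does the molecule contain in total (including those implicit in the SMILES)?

9

Walk through each heavy atom and fill implicit hydrogens from standard valence (C 4, N 3, O 2, S 2, halogen 1); for lowercase aromatic atoms, an aromatic c carries 1 H when it has two neighbours and 0 H with three, and aromatic n carries 0 H:
  atom 1: C, bond orders sum to 1 (valence 4) → 3 H
  atom 2: aromatic c, 3 neighbours → 0 H
  atom 3: aromatic c, 3 neighbours → 0 H
  atom 4: C, bond orders sum to 4 (valence 4) → 0 H
  atom 5: N, bond orders sum to 3 (valence 3) → 0 H
  atom 6: aromatic c, 2 neighbours → 1 H
  atom 7: aromatic c, 2 neighbours → 1 H
  atom 8: aromatic c, 3 neighbours → 0 H
  atom 9: C, bond orders sum to 4 (valence 4) → 0 H
  atom 10: O, bond orders sum to 1 (valence 2) → 1 H
  atom 11: O, bond orders sum to 2 (valence 2) → 0 H
  atom 12: aromatic c, 3 neighbours → 0 H
  atom 13: O, bond orders sum to 2 (valence 2) → 0 H
  atom 14: C, bond orders sum to 1 (valence 4) → 3 H
Total hydrogens: 9.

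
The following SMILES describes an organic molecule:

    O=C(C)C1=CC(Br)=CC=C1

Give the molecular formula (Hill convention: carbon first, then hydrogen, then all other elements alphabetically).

C8H7BrO

Walk through each heavy atom and fill implicit hydrogens from standard valence (C 4, N 3, O 2, S 2, halogen 1):
  atom 1: O, bond orders sum to 2 (valence 2) → 0 H
  atom 2: C, bond orders sum to 4 (valence 4) → 0 H
  atom 3: C, bond orders sum to 1 (valence 4) → 3 H
  atom 4: C, bond orders sum to 4 (valence 4) → 0 H
  atom 5: C, bond orders sum to 3 (valence 4) → 1 H
  atom 6: C, bond orders sum to 4 (valence 4) → 0 H
  atom 7: Br (halogen, monovalent) → 0 H
  atom 8: C, bond orders sum to 3 (valence 4) → 1 H
  atom 9: C, bond orders sum to 3 (valence 4) → 1 H
  atom 10: C, bond orders sum to 3 (valence 4) → 1 H
Totals → C:8, H:7, Br:1, O:1.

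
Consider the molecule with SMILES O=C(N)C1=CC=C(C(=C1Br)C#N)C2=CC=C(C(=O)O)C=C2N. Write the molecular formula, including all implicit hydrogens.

Walk through each heavy atom and fill implicit hydrogens from standard valence (C 4, N 3, O 2, S 2, halogen 1):
  atom 1: O, bond orders sum to 2 (valence 2) → 0 H
  atom 2: C, bond orders sum to 4 (valence 4) → 0 H
  atom 3: N, bond orders sum to 1 (valence 3) → 2 H
  atom 4: C, bond orders sum to 4 (valence 4) → 0 H
  atom 5: C, bond orders sum to 3 (valence 4) → 1 H
  atom 6: C, bond orders sum to 3 (valence 4) → 1 H
  atom 7: C, bond orders sum to 4 (valence 4) → 0 H
  atom 8: C, bond orders sum to 4 (valence 4) → 0 H
  atom 9: C, bond orders sum to 4 (valence 4) → 0 H
  atom 10: Br (halogen, monovalent) → 0 H
  atom 11: C, bond orders sum to 4 (valence 4) → 0 H
  atom 12: N, bond orders sum to 3 (valence 3) → 0 H
  atom 13: C, bond orders sum to 4 (valence 4) → 0 H
  atom 14: C, bond orders sum to 3 (valence 4) → 1 H
  atom 15: C, bond orders sum to 3 (valence 4) → 1 H
  atom 16: C, bond orders sum to 4 (valence 4) → 0 H
  atom 17: C, bond orders sum to 4 (valence 4) → 0 H
  atom 18: O, bond orders sum to 2 (valence 2) → 0 H
  atom 19: O, bond orders sum to 1 (valence 2) → 1 H
  atom 20: C, bond orders sum to 3 (valence 4) → 1 H
  atom 21: C, bond orders sum to 4 (valence 4) → 0 H
  atom 22: N, bond orders sum to 1 (valence 3) → 2 H
Totals → C:15, H:10, Br:1, N:3, O:3.
In Hill order: C15H10BrN3O3.

C15H10BrN3O3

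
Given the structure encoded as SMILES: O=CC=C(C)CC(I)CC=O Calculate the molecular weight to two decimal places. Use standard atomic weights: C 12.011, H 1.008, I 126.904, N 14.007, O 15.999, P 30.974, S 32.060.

266.08 g/mol

First, the molecular formula is C8H11IO2 (counting implicit H from valence).
  C: 8 × 12.011 = 96.088
  H: 11 × 1.008 = 11.088
  I: 1 × 126.904 = 126.904
  O: 2 × 15.999 = 31.998
Sum: 8×12.011 + 11×1.008 + 1×126.904 + 2×15.999 = 266.078 → 266.08 g/mol.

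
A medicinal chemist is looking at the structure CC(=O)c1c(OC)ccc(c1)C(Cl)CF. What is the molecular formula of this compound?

Walk through each heavy atom and fill implicit hydrogens from standard valence (C 4, N 3, O 2, S 2, halogen 1); for lowercase aromatic atoms, an aromatic c carries 1 H when it has two neighbours and 0 H with three, and aromatic n carries 0 H:
  atom 1: C, bond orders sum to 1 (valence 4) → 3 H
  atom 2: C, bond orders sum to 4 (valence 4) → 0 H
  atom 3: O, bond orders sum to 2 (valence 2) → 0 H
  atom 4: aromatic c, 3 neighbours → 0 H
  atom 5: aromatic c, 3 neighbours → 0 H
  atom 6: O, bond orders sum to 2 (valence 2) → 0 H
  atom 7: C, bond orders sum to 1 (valence 4) → 3 H
  atom 8: aromatic c, 2 neighbours → 1 H
  atom 9: aromatic c, 2 neighbours → 1 H
  atom 10: aromatic c, 3 neighbours → 0 H
  atom 11: aromatic c, 2 neighbours → 1 H
  atom 12: C, bond orders sum to 3 (valence 4) → 1 H
  atom 13: Cl (halogen, monovalent) → 0 H
  atom 14: C, bond orders sum to 2 (valence 4) → 2 H
  atom 15: F (halogen, monovalent) → 0 H
Totals → C:11, H:12, Cl:1, F:1, O:2.

C11H12ClFO2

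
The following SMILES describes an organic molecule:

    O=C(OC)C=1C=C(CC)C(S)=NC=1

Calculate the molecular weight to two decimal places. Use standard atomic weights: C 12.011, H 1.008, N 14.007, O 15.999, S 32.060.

First, the molecular formula is C9H11NO2S (counting implicit H from valence).
  C: 9 × 12.011 = 108.099
  H: 11 × 1.008 = 11.088
  N: 1 × 14.007 = 14.007
  O: 2 × 15.999 = 31.998
  S: 1 × 32.060 = 32.060
Sum: 9×12.011 + 11×1.008 + 1×14.007 + 2×15.999 + 1×32.060 = 197.252 → 197.25 g/mol.

197.25 g/mol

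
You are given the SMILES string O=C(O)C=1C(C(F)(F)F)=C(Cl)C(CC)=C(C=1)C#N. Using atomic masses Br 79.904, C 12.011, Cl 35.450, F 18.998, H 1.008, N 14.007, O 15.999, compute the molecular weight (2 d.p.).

277.63 g/mol

First, the molecular formula is C11H7ClF3NO2 (counting implicit H from valence).
  C: 11 × 12.011 = 132.121
  Cl: 1 × 35.450 = 35.450
  F: 3 × 18.998 = 56.994
  H: 7 × 1.008 = 7.056
  N: 1 × 14.007 = 14.007
  O: 2 × 15.999 = 31.998
Sum: 11×12.011 + 1×35.450 + 3×18.998 + 7×1.008 + 1×14.007 + 2×15.999 = 277.626 → 277.63 g/mol.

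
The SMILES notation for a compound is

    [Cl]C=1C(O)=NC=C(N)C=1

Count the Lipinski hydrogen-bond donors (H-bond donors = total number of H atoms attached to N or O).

3

Donors: find every N or O and count the H atoms it carries.
  atom 4 (O): bond orders sum to 1 → 1 H
  atom 5 (N): bond orders sum to 3 → 0 H
  atom 8 (N): bond orders sum to 1 → 2 H
Lipinski HBD = 3.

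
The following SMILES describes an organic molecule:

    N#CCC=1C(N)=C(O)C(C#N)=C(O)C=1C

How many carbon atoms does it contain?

10

Count every carbon token in the SMILES (each C, including those in ring-closure positions and inside branches).
Carbon count: 10.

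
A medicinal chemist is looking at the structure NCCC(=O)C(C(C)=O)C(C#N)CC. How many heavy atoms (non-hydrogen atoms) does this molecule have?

14

Every atom symbol written in the SMILES (organic subset) is one heavy atom; implicit H are not written.
Heavy atoms by element → C:10, N:2, O:2.
Total: 14.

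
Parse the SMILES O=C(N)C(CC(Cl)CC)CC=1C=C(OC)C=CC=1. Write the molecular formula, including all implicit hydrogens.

Walk through each heavy atom and fill implicit hydrogens from standard valence (C 4, N 3, O 2, S 2, halogen 1):
  atom 1: O, bond orders sum to 2 (valence 2) → 0 H
  atom 2: C, bond orders sum to 4 (valence 4) → 0 H
  atom 3: N, bond orders sum to 1 (valence 3) → 2 H
  atom 4: C, bond orders sum to 3 (valence 4) → 1 H
  atom 5: C, bond orders sum to 2 (valence 4) → 2 H
  atom 6: C, bond orders sum to 3 (valence 4) → 1 H
  atom 7: Cl (halogen, monovalent) → 0 H
  atom 8: C, bond orders sum to 2 (valence 4) → 2 H
  atom 9: C, bond orders sum to 1 (valence 4) → 3 H
  atom 10: C, bond orders sum to 2 (valence 4) → 2 H
  atom 11: C, bond orders sum to 4 (valence 4) → 0 H
  atom 12: C, bond orders sum to 3 (valence 4) → 1 H
  atom 13: C, bond orders sum to 4 (valence 4) → 0 H
  atom 14: O, bond orders sum to 2 (valence 2) → 0 H
  atom 15: C, bond orders sum to 1 (valence 4) → 3 H
  atom 16: C, bond orders sum to 3 (valence 4) → 1 H
  atom 17: C, bond orders sum to 3 (valence 4) → 1 H
  atom 18: C, bond orders sum to 3 (valence 4) → 1 H
Totals → C:14, H:20, Cl:1, N:1, O:2.

C14H20ClNO2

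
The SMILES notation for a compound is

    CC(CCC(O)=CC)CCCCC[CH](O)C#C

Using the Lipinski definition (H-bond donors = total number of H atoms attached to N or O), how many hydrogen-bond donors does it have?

Donors: find every N or O and count the H atoms it carries.
  atom 6 (O): bond orders sum to 1 → 1 H
  atom 15 (O): bond orders sum to 1 → 1 H
Lipinski HBD = 2.

2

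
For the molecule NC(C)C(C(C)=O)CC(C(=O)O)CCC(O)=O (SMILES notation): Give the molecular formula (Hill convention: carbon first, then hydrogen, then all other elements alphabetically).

C11H19NO5

Walk through each heavy atom and fill implicit hydrogens from standard valence (C 4, N 3, O 2, S 2, halogen 1):
  atom 1: N, bond orders sum to 1 (valence 3) → 2 H
  atom 2: C, bond orders sum to 3 (valence 4) → 1 H
  atom 3: C, bond orders sum to 1 (valence 4) → 3 H
  atom 4: C, bond orders sum to 3 (valence 4) → 1 H
  atom 5: C, bond orders sum to 4 (valence 4) → 0 H
  atom 6: C, bond orders sum to 1 (valence 4) → 3 H
  atom 7: O, bond orders sum to 2 (valence 2) → 0 H
  atom 8: C, bond orders sum to 2 (valence 4) → 2 H
  atom 9: C, bond orders sum to 3 (valence 4) → 1 H
  atom 10: C, bond orders sum to 4 (valence 4) → 0 H
  atom 11: O, bond orders sum to 2 (valence 2) → 0 H
  atom 12: O, bond orders sum to 1 (valence 2) → 1 H
  atom 13: C, bond orders sum to 2 (valence 4) → 2 H
  atom 14: C, bond orders sum to 2 (valence 4) → 2 H
  atom 15: C, bond orders sum to 4 (valence 4) → 0 H
  atom 16: O, bond orders sum to 1 (valence 2) → 1 H
  atom 17: O, bond orders sum to 2 (valence 2) → 0 H
Totals → C:11, H:19, N:1, O:5.
In Hill order: C11H19NO5.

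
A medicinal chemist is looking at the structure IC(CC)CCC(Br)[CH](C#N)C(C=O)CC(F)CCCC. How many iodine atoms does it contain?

1

Scan the SMILES for I atoms (remember two-letter symbols like Cl and Br are single atoms).
Iodine count: 1.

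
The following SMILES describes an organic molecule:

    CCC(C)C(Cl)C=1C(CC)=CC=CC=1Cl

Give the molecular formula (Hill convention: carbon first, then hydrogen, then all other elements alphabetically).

C13H18Cl2

Walk through each heavy atom and fill implicit hydrogens from standard valence (C 4, N 3, O 2, S 2, halogen 1):
  atom 1: C, bond orders sum to 1 (valence 4) → 3 H
  atom 2: C, bond orders sum to 2 (valence 4) → 2 H
  atom 3: C, bond orders sum to 3 (valence 4) → 1 H
  atom 4: C, bond orders sum to 1 (valence 4) → 3 H
  atom 5: C, bond orders sum to 3 (valence 4) → 1 H
  atom 6: Cl (halogen, monovalent) → 0 H
  atom 7: C, bond orders sum to 4 (valence 4) → 0 H
  atom 8: C, bond orders sum to 4 (valence 4) → 0 H
  atom 9: C, bond orders sum to 2 (valence 4) → 2 H
  atom 10: C, bond orders sum to 1 (valence 4) → 3 H
  atom 11: C, bond orders sum to 3 (valence 4) → 1 H
  atom 12: C, bond orders sum to 3 (valence 4) → 1 H
  atom 13: C, bond orders sum to 3 (valence 4) → 1 H
  atom 14: C, bond orders sum to 4 (valence 4) → 0 H
  atom 15: Cl (halogen, monovalent) → 0 H
Totals → C:13, H:18, Cl:2.
In Hill order: C13H18Cl2.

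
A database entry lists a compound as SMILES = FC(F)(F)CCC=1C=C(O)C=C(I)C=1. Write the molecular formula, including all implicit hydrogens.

C9H8F3IO

Walk through each heavy atom and fill implicit hydrogens from standard valence (C 4, N 3, O 2, S 2, halogen 1):
  atom 1: F (halogen, monovalent) → 0 H
  atom 2: C, bond orders sum to 4 (valence 4) → 0 H
  atom 3: F (halogen, monovalent) → 0 H
  atom 4: F (halogen, monovalent) → 0 H
  atom 5: C, bond orders sum to 2 (valence 4) → 2 H
  atom 6: C, bond orders sum to 2 (valence 4) → 2 H
  atom 7: C, bond orders sum to 4 (valence 4) → 0 H
  atom 8: C, bond orders sum to 3 (valence 4) → 1 H
  atom 9: C, bond orders sum to 4 (valence 4) → 0 H
  atom 10: O, bond orders sum to 1 (valence 2) → 1 H
  atom 11: C, bond orders sum to 3 (valence 4) → 1 H
  atom 12: C, bond orders sum to 4 (valence 4) → 0 H
  atom 13: I (halogen, monovalent) → 0 H
  atom 14: C, bond orders sum to 3 (valence 4) → 1 H
Totals → C:9, H:8, F:3, I:1, O:1.
In Hill order: C9H8F3IO.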